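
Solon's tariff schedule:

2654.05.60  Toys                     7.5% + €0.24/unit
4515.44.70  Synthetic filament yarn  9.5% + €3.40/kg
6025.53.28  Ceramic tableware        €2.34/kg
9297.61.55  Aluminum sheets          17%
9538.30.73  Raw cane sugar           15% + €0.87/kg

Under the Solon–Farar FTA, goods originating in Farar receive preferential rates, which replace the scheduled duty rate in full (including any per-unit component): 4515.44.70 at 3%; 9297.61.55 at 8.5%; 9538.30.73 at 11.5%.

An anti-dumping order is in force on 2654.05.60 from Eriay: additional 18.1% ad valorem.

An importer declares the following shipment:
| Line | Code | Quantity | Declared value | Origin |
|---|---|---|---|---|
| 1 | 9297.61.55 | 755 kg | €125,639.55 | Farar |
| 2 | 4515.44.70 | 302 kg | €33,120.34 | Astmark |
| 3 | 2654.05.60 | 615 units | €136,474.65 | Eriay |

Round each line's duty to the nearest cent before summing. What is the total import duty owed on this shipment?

€49,937.70

Line 1 (9297.61.55, Farar, 755 kg, €125,639.55):
Base rate for 9297.61.55 is 17%.
Origin Farar qualifies under the Solon–Farar agreement and 9297.61.55 is covered: preferential rate 8.5% applies instead.
Duty = €125,639.55 × 8.5% = €10,679.36.
Line 2 (4515.44.70, Astmark, 302 kg, €33,120.34):
Base rate for 4515.44.70 is 9.5% + €3.40/kg.
4515.44.70 has an FTA preferential rate, but origin Astmark is not Farar; base rate stands.
Duty = €33,120.34 × 9.5% + 302 × €3.40 = €4,173.23.
Line 3 (2654.05.60, Eriay, 615 units, €136,474.65):
Base rate for 2654.05.60 is 7.5% + €0.24/unit.
Additional duty on 2654.05.60 from Eriay: +18.1%. Applied ad valorem rate: 7.5% + 18.1% = 25.6%.
Duty = €136,474.65 × 25.6% + 615 × €0.24 = €35,085.11.
Total = €10,679.36 + €4,173.23 + €35,085.11 = €49,937.70.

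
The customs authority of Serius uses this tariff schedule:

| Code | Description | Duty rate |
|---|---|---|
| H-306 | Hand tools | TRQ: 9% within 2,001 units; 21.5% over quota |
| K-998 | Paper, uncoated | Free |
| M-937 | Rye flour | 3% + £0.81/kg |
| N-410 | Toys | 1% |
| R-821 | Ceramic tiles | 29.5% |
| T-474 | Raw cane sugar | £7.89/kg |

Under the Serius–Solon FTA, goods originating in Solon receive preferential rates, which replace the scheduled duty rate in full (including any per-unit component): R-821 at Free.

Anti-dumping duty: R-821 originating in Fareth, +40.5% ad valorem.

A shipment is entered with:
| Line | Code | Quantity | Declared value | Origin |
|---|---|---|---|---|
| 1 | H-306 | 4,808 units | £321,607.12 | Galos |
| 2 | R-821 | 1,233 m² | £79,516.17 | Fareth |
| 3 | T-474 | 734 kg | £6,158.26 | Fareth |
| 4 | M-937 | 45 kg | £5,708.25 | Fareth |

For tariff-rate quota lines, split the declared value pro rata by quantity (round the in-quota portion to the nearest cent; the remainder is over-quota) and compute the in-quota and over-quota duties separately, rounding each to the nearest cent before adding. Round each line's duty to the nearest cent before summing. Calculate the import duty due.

£114,074.95

Line 1 (H-306, Galos, 4,808 units, £321,607.12):
Code H-306 is under a tariff-rate quota (threshold 2,001 units). In-quota: 2,001 units at 9%; over-quota: 2,807 units at 21.5%.
Pro-rata value split: in-quota = £321,607.12 × 2,001/4,808 = £133,846.89; over-quota = £321,607.12 − £133,846.89 = £187,760.23.
In-quota duty = £133,846.89 × 9% = £12,046.22. Over-quota duty = £187,760.23 × 21.5% = £40,368.45.
Line duty = £12,046.22 + £40,368.45 = £52,414.67.
Line 2 (R-821, Fareth, 1,233 m², £79,516.17):
Base rate for R-821 is 29.5%.
R-821 has an FTA preferential rate, but origin Fareth is not Solon; base rate stands.
Additional duty on R-821 from Fareth: +40.5%. Applied ad valorem rate: 29.5% + 40.5% = 70%.
Duty = £79,516.17 × 70% = £55,661.32.
Line 3 (T-474, Fareth, 734 kg, £6,158.26):
Base rate for T-474 is £7.89/kg.
Duty = 734 × £7.89 = £5,791.26.
Line 4 (M-937, Fareth, 45 kg, £5,708.25):
Base rate for M-937 is 3% + £0.81/kg.
Duty = £5,708.25 × 3% + 45 × £0.81 = £207.70.
Total = £52,414.67 + £55,661.32 + £5,791.26 + £207.70 = £114,074.95.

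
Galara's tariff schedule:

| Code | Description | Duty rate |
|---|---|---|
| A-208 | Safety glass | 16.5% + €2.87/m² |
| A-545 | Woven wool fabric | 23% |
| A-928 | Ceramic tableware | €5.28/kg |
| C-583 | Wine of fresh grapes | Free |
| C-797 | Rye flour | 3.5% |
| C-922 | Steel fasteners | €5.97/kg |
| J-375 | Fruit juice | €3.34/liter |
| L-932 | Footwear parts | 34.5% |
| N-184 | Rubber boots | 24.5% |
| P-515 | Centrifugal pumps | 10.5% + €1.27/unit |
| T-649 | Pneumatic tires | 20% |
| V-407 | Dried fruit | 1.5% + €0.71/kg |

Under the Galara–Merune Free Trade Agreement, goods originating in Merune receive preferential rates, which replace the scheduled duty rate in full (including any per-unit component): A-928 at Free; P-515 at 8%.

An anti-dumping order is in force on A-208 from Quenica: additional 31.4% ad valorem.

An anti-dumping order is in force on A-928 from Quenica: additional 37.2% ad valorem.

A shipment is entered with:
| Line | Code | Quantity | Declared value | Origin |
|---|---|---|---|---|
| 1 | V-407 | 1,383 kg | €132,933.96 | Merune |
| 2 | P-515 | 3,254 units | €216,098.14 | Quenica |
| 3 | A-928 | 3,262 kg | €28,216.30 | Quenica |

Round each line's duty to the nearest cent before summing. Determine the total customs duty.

Line 1 (V-407, Merune, 1,383 kg, €132,933.96):
Base rate for V-407 is 1.5% + €0.71/kg.
Origin Merune is the FTA partner but V-407 is not on the preference list; base rate stands.
Duty = €132,933.96 × 1.5% + 1,383 × €0.71 = €2,975.94.
Line 2 (P-515, Quenica, 3,254 units, €216,098.14):
Base rate for P-515 is 10.5% + €1.27/unit.
P-515 has an FTA preferential rate, but origin Quenica is not Merune; base rate stands.
Duty = €216,098.14 × 10.5% + 3,254 × €1.27 = €26,822.88.
Line 3 (A-928, Quenica, 3,262 kg, €28,216.30):
Base rate for A-928 is €5.28/kg.
A-928 has an FTA preferential rate, but origin Quenica is not Merune; base rate stands.
Additional duty on A-928 from Quenica: +37.2% ad valorem. Applied ad valorem rate = 37.2%.
Duty = €28,216.30 × 37.2% + 3,262 × €5.28 = €27,719.82.
Total = €2,975.94 + €26,822.88 + €27,719.82 = €57,518.64.

€57,518.64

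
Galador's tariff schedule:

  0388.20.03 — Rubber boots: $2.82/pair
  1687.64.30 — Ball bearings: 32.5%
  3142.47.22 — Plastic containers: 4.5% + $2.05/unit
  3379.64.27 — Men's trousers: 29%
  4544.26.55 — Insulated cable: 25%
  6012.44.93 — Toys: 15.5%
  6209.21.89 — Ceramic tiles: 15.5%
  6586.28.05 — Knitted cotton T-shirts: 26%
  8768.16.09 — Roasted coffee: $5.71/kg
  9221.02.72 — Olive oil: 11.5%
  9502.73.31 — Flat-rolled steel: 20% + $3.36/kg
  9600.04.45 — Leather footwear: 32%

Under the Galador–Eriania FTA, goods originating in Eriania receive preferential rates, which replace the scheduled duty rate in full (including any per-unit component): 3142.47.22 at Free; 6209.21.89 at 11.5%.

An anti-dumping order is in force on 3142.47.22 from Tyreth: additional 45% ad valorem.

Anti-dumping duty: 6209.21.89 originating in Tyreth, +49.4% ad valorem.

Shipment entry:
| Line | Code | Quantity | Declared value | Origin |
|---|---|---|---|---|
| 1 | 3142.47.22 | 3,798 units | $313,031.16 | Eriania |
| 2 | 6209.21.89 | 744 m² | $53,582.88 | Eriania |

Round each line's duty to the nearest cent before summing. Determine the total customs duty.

Line 1 (3142.47.22, Eriania, 3,798 units, $313,031.16):
Base rate for 3142.47.22 is 4.5% + $2.05/unit.
Origin Eriania qualifies under the Galador–Eriania agreement and 3142.47.22 is covered: preferential rate Free applies instead.
The additional-duty order on 3142.47.22 targets Tyreth, not Eriania; it does not apply.
Duty = $313,031.16 × 0% = $0.00.
Line 2 (6209.21.89, Eriania, 744 m², $53,582.88):
Base rate for 6209.21.89 is 15.5%.
Origin Eriania qualifies under the Galador–Eriania agreement and 6209.21.89 is covered: preferential rate 11.5% applies instead.
The additional-duty order on 6209.21.89 targets Tyreth, not Eriania; it does not apply.
Duty = $53,582.88 × 11.5% = $6,162.03.
Total = $0.00 + $6,162.03 = $6,162.03.

$6,162.03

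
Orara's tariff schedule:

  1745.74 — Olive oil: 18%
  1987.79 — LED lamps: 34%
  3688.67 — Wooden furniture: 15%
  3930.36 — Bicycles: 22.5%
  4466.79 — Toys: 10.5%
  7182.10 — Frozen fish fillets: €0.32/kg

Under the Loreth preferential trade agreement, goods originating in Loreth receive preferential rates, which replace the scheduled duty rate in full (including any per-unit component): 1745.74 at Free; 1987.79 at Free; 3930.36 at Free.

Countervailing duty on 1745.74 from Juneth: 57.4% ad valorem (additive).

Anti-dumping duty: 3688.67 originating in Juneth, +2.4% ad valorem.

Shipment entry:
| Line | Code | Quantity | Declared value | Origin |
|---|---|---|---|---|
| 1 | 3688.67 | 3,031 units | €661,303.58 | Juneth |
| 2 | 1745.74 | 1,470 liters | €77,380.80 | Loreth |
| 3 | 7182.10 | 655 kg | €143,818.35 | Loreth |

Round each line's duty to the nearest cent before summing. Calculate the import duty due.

Line 1 (3688.67, Juneth, 3,031 units, €661,303.58):
Base rate for 3688.67 is 15%.
Additional duty on 3688.67 from Juneth: +2.4%. Applied ad valorem rate: 15% + 2.4% = 17.4%.
Duty = €661,303.58 × 17.4% = €115,066.82.
Line 2 (1745.74, Loreth, 1,470 liters, €77,380.80):
Base rate for 1745.74 is 18%.
Origin Loreth qualifies under the Orara–Loreth agreement and 1745.74 is covered: preferential rate Free applies instead.
The additional-duty order on 1745.74 targets Juneth, not Loreth; it does not apply.
Duty = €77,380.80 × 0% = €0.00.
Line 3 (7182.10, Loreth, 655 kg, €143,818.35):
Base rate for 7182.10 is €0.32/kg.
Origin Loreth is the FTA partner but 7182.10 is not on the preference list; base rate stands.
Duty = 655 × €0.32 = €209.60.
Total = €115,066.82 + €0.00 + €209.60 = €115,276.42.

€115,276.42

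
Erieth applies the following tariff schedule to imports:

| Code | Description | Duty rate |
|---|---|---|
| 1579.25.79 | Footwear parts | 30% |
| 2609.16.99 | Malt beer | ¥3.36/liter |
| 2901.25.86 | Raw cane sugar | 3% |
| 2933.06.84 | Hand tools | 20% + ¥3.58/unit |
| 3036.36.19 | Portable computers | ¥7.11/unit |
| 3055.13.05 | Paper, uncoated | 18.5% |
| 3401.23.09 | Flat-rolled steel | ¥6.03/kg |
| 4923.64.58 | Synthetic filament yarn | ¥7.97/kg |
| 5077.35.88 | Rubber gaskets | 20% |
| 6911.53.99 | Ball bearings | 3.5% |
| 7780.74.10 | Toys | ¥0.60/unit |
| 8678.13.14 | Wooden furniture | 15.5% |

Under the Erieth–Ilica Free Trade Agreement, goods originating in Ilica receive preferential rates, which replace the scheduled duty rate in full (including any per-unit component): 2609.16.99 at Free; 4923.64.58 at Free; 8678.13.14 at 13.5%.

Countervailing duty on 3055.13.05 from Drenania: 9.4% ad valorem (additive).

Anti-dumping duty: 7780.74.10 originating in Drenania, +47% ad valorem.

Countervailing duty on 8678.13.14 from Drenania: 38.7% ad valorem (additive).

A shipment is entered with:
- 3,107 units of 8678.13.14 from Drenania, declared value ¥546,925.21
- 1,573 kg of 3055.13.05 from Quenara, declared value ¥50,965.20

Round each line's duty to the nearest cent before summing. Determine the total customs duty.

¥305,862.02

Line 1 (8678.13.14, Drenania, 3,107 units, ¥546,925.21):
Base rate for 8678.13.14 is 15.5%.
8678.13.14 has an FTA preferential rate, but origin Drenania is not Ilica; base rate stands.
Additional duty on 8678.13.14 from Drenania: +38.7%. Applied ad valorem rate: 15.5% + 38.7% = 54.2%.
Duty = ¥546,925.21 × 54.2% = ¥296,433.46.
Line 2 (3055.13.05, Quenara, 1,573 kg, ¥50,965.20):
Base rate for 3055.13.05 is 18.5%.
The additional-duty order on 3055.13.05 targets Drenania, not Quenara; it does not apply.
Duty = ¥50,965.20 × 18.5% = ¥9,428.56.
Total = ¥296,433.46 + ¥9,428.56 = ¥305,862.02.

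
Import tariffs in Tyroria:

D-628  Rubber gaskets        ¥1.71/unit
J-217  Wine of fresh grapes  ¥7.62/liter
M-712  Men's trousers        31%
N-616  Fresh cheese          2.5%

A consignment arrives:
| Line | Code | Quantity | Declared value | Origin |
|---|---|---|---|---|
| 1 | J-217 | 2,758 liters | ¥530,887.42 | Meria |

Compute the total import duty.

¥21,015.96

Line 1 (J-217, Meria, 2,758 liters, ¥530,887.42):
Base rate for J-217 is ¥7.62/liter.
Duty = 2,758 × ¥7.62 = ¥21,015.96.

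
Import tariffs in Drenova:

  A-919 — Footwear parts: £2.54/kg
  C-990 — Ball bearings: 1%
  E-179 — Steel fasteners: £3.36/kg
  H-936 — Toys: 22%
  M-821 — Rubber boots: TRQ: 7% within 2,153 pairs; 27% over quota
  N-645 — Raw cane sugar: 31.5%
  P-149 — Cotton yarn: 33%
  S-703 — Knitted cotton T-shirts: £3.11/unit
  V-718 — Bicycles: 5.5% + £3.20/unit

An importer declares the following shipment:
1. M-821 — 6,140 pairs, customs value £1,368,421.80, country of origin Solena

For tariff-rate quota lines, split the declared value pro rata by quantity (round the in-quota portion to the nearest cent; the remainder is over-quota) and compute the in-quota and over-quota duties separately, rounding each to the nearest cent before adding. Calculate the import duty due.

Line 1 (M-821, Solena, 6,140 pairs, £1,368,421.80):
Code M-821 is under a tariff-rate quota (threshold 2,153 pairs). In-quota: 2,153 pairs at 7%; over-quota: 3,987 pairs at 27%.
Pro-rata value split: in-quota = £1,368,421.80 × 2,153/6,140 = £479,839.11; over-quota = £1,368,421.80 − £479,839.11 = £888,582.69.
In-quota duty = £479,839.11 × 7% = £33,588.74. Over-quota duty = £888,582.69 × 27% = £239,917.33.
Line duty = £33,588.74 + £239,917.33 = £273,506.07.

£273,506.07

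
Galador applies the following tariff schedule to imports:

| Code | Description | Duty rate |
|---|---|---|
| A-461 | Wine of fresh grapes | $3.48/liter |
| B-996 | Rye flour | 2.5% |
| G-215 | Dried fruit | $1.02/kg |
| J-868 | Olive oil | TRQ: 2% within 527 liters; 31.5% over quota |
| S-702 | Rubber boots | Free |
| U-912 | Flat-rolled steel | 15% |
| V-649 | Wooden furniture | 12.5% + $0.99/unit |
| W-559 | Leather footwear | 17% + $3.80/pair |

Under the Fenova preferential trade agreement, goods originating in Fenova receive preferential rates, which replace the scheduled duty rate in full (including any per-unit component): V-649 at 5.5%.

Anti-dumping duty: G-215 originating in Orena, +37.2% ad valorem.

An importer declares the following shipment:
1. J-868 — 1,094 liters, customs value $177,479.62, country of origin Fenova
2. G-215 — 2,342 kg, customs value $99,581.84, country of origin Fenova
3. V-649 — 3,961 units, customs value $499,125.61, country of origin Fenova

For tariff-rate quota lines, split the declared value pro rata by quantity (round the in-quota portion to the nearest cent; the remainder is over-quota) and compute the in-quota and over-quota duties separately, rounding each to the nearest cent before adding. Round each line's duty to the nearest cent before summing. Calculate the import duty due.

$60,525.74

Line 1 (J-868, Fenova, 1,094 liters, $177,479.62):
Code J-868 is under a tariff-rate quota (threshold 527 liters). In-quota: 527 liters at 2%; over-quota: 567 liters at 31.5%.
Pro-rata value split: in-quota = $177,479.62 × 527/1,094 = $85,495.21; over-quota = $177,479.62 − $85,495.21 = $91,984.41.
In-quota duty = $85,495.21 × 2% = $1,709.90. Over-quota duty = $91,984.41 × 31.5% = $28,975.09.
Line duty = $1,709.90 + $28,975.09 = $30,684.99.
Line 2 (G-215, Fenova, 2,342 kg, $99,581.84):
Base rate for G-215 is $1.02/kg.
Origin Fenova is the FTA partner but G-215 is not on the preference list; base rate stands.
The additional-duty order on G-215 targets Orena, not Fenova; it does not apply.
Duty = 2,342 × $1.02 = $2,388.84.
Line 3 (V-649, Fenova, 3,961 units, $499,125.61):
Base rate for V-649 is 12.5% + $0.99/unit.
Origin Fenova qualifies under the Galador–Fenova agreement and V-649 is covered: preferential rate 5.5% applies instead.
Duty = $499,125.61 × 5.5% = $27,451.91.
Total = $30,684.99 + $2,388.84 + $27,451.91 = $60,525.74.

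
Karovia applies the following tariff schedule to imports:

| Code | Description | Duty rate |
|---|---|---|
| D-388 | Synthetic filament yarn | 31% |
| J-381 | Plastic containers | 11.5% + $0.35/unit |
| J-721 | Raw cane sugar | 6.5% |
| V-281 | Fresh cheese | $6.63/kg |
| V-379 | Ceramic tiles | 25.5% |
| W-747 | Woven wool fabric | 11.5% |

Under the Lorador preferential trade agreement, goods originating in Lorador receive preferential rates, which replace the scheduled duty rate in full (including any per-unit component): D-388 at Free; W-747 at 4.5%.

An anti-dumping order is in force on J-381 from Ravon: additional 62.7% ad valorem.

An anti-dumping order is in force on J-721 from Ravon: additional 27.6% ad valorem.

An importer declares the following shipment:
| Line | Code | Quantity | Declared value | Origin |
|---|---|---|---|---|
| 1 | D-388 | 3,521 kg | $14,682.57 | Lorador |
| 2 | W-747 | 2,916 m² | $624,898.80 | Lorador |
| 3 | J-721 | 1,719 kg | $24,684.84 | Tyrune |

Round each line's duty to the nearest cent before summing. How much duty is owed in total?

$29,724.96

Line 1 (D-388, Lorador, 3,521 kg, $14,682.57):
Base rate for D-388 is 31%.
Origin Lorador qualifies under the Karovia–Lorador agreement and D-388 is covered: preferential rate Free applies instead.
Duty = $14,682.57 × 0% = $0.00.
Line 2 (W-747, Lorador, 2,916 m², $624,898.80):
Base rate for W-747 is 11.5%.
Origin Lorador qualifies under the Karovia–Lorador agreement and W-747 is covered: preferential rate 4.5% applies instead.
Duty = $624,898.80 × 4.5% = $28,120.45.
Line 3 (J-721, Tyrune, 1,719 kg, $24,684.84):
Base rate for J-721 is 6.5%.
The additional-duty order on J-721 targets Ravon, not Tyrune; it does not apply.
Duty = $24,684.84 × 6.5% = $1,604.51.
Total = $0.00 + $28,120.45 + $1,604.51 = $29,724.96.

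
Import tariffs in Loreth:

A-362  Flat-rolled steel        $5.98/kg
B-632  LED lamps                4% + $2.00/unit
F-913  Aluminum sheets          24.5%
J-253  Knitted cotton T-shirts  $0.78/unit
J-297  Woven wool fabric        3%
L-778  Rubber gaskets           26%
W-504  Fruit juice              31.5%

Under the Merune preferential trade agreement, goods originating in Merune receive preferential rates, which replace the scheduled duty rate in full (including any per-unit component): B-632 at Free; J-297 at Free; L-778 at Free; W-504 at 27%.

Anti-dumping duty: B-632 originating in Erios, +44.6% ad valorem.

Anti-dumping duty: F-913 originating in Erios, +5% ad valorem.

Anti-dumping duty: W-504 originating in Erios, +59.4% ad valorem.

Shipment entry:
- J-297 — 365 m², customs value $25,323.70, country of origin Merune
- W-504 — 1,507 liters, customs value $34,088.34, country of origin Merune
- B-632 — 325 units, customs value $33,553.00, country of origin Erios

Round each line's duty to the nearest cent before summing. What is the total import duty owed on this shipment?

Line 1 (J-297, Merune, 365 m², $25,323.70):
Base rate for J-297 is 3%.
Origin Merune qualifies under the Loreth–Merune agreement and J-297 is covered: preferential rate Free applies instead.
Duty = $25,323.70 × 0% = $0.00.
Line 2 (W-504, Merune, 1,507 liters, $34,088.34):
Base rate for W-504 is 31.5%.
Origin Merune qualifies under the Loreth–Merune agreement and W-504 is covered: preferential rate 27% applies instead.
The additional-duty order on W-504 targets Erios, not Merune; it does not apply.
Duty = $34,088.34 × 27% = $9,203.85.
Line 3 (B-632, Erios, 325 units, $33,553.00):
Base rate for B-632 is 4% + $2.00/unit.
B-632 has an FTA preferential rate, but origin Erios is not Merune; base rate stands.
Additional duty on B-632 from Erios: +44.6%. Applied ad valorem rate: 4% + 44.6% = 48.6%.
Duty = $33,553.00 × 48.6% + 325 × $2.00 = $16,956.76.
Total = $0.00 + $9,203.85 + $16,956.76 = $26,160.61.

$26,160.61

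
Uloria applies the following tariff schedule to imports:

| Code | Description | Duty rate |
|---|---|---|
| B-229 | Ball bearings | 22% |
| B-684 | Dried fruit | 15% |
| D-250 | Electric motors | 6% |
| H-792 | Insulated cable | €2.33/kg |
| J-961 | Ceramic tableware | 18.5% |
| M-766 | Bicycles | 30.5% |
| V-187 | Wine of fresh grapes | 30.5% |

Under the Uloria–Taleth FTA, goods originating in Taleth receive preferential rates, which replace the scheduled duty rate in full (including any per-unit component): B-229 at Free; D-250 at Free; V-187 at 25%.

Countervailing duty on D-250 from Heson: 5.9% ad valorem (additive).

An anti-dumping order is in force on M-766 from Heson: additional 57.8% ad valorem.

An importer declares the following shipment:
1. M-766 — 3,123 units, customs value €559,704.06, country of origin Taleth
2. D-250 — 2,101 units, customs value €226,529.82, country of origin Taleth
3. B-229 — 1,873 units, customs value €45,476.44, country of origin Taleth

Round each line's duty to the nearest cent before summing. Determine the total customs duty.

€170,709.74

Line 1 (M-766, Taleth, 3,123 units, €559,704.06):
Base rate for M-766 is 30.5%.
Origin Taleth is the FTA partner but M-766 is not on the preference list; base rate stands.
The additional-duty order on M-766 targets Heson, not Taleth; it does not apply.
Duty = €559,704.06 × 30.5% = €170,709.74.
Line 2 (D-250, Taleth, 2,101 units, €226,529.82):
Base rate for D-250 is 6%.
Origin Taleth qualifies under the Uloria–Taleth agreement and D-250 is covered: preferential rate Free applies instead.
The additional-duty order on D-250 targets Heson, not Taleth; it does not apply.
Duty = €226,529.82 × 0% = €0.00.
Line 3 (B-229, Taleth, 1,873 units, €45,476.44):
Base rate for B-229 is 22%.
Origin Taleth qualifies under the Uloria–Taleth agreement and B-229 is covered: preferential rate Free applies instead.
Duty = €45,476.44 × 0% = €0.00.
Total = €170,709.74 + €0.00 + €0.00 = €170,709.74.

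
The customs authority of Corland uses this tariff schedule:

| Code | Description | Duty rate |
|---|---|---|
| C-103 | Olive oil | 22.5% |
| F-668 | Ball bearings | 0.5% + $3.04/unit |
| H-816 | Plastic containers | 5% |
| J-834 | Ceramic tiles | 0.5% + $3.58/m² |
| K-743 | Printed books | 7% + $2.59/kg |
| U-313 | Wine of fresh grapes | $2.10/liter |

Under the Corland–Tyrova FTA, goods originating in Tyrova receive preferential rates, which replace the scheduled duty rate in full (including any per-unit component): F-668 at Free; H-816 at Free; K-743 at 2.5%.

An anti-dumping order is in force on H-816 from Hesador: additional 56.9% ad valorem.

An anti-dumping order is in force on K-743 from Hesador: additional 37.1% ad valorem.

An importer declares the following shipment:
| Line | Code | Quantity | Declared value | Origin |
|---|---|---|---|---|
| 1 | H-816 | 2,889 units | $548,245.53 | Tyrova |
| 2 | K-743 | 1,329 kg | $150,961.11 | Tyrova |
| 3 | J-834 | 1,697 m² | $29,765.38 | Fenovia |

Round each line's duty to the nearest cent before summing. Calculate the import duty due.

Line 1 (H-816, Tyrova, 2,889 units, $548,245.53):
Base rate for H-816 is 5%.
Origin Tyrova qualifies under the Corland–Tyrova agreement and H-816 is covered: preferential rate Free applies instead.
The additional-duty order on H-816 targets Hesador, not Tyrova; it does not apply.
Duty = $548,245.53 × 0% = $0.00.
Line 2 (K-743, Tyrova, 1,329 kg, $150,961.11):
Base rate for K-743 is 7% + $2.59/kg.
Origin Tyrova qualifies under the Corland–Tyrova agreement and K-743 is covered: preferential rate 2.5% applies instead.
The additional-duty order on K-743 targets Hesador, not Tyrova; it does not apply.
Duty = $150,961.11 × 2.5% = $3,774.03.
Line 3 (J-834, Fenovia, 1,697 m², $29,765.38):
Base rate for J-834 is 0.5% + $3.58/m².
Duty = $29,765.38 × 0.5% + 1,697 × $3.58 = $6,224.09.
Total = $0.00 + $3,774.03 + $6,224.09 = $9,998.12.

$9,998.12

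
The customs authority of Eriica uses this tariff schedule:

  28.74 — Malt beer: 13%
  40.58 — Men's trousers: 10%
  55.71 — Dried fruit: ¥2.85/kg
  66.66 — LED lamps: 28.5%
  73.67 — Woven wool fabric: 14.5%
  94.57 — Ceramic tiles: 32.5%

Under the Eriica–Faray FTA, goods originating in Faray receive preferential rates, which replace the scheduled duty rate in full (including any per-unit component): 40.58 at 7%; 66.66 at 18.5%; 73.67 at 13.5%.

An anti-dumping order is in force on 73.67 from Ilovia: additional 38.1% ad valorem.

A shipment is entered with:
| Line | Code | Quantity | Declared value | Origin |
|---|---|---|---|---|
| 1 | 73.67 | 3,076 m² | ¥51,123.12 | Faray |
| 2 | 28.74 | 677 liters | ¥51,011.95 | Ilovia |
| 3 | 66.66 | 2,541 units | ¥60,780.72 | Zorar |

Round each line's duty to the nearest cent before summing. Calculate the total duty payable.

¥30,855.68

Line 1 (73.67, Faray, 3,076 m², ¥51,123.12):
Base rate for 73.67 is 14.5%.
Origin Faray qualifies under the Eriica–Faray agreement and 73.67 is covered: preferential rate 13.5% applies instead.
The additional-duty order on 73.67 targets Ilovia, not Faray; it does not apply.
Duty = ¥51,123.12 × 13.5% = ¥6,901.62.
Line 2 (28.74, Ilovia, 677 liters, ¥51,011.95):
Base rate for 28.74 is 13%.
Duty = ¥51,011.95 × 13% = ¥6,631.55.
Line 3 (66.66, Zorar, 2,541 units, ¥60,780.72):
Base rate for 66.66 is 28.5%.
66.66 has an FTA preferential rate, but origin Zorar is not Faray; base rate stands.
Duty = ¥60,780.72 × 28.5% = ¥17,322.51.
Total = ¥6,901.62 + ¥6,631.55 + ¥17,322.51 = ¥30,855.68.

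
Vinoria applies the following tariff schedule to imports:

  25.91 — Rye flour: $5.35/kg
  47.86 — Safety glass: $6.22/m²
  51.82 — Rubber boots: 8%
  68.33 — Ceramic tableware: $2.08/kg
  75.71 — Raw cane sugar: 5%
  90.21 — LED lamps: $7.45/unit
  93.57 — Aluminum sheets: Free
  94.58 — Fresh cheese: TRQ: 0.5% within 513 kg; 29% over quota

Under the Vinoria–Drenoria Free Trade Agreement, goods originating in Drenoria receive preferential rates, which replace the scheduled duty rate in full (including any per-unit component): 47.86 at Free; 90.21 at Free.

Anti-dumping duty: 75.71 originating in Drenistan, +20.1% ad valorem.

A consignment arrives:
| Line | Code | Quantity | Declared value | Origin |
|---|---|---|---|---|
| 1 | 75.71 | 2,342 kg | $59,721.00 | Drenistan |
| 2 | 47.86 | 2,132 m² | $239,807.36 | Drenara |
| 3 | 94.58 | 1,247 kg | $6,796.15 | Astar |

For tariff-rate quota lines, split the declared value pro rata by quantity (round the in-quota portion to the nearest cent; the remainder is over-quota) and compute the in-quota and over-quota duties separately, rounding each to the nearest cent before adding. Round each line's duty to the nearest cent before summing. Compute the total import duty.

$29,425.08

Line 1 (75.71, Drenistan, 2,342 kg, $59,721.00):
Base rate for 75.71 is 5%.
Additional duty on 75.71 from Drenistan: +20.1%. Applied ad valorem rate: 5% + 20.1% = 25.1%.
Duty = $59,721.00 × 25.1% = $14,989.97.
Line 2 (47.86, Drenara, 2,132 m², $239,807.36):
Base rate for 47.86 is $6.22/m².
47.86 has an FTA preferential rate, but origin Drenara is not Drenoria; base rate stands.
Duty = 2,132 × $6.22 = $13,261.04.
Line 3 (94.58, Astar, 1,247 kg, $6,796.15):
Code 94.58 is under a tariff-rate quota (threshold 513 kg). In-quota: 513 kg at 0.5%; over-quota: 734 kg at 29%.
Pro-rata value split: in-quota = $6,796.15 × 513/1,247 = $2,795.85; over-quota = $6,796.15 − $2,795.85 = $4,000.30.
In-quota duty = $2,795.85 × 0.5% = $13.98. Over-quota duty = $4,000.30 × 29% = $1,160.09.
Line duty = $13.98 + $1,160.09 = $1,174.07.
Total = $14,989.97 + $13,261.04 + $1,174.07 = $29,425.08.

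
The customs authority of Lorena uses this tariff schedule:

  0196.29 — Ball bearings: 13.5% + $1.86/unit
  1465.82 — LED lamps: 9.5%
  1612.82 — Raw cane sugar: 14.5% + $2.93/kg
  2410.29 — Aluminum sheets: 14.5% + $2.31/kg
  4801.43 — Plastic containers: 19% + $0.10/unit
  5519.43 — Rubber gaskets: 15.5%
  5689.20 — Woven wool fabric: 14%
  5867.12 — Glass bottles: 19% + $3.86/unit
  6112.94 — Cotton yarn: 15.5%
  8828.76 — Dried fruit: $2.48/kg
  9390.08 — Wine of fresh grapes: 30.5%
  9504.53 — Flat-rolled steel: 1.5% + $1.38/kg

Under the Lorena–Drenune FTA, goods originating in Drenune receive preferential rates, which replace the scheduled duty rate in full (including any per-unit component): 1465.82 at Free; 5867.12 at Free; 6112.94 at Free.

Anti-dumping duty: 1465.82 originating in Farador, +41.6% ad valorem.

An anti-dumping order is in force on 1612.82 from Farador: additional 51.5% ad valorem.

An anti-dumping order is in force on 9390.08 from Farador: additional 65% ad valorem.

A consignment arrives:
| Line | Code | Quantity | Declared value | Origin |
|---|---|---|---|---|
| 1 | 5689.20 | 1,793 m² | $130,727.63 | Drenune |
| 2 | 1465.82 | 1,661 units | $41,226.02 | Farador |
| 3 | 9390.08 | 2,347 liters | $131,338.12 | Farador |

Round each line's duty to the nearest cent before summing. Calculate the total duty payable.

Line 1 (5689.20, Drenune, 1,793 m², $130,727.63):
Base rate for 5689.20 is 14%.
Origin Drenune is the FTA partner but 5689.20 is not on the preference list; base rate stands.
Duty = $130,727.63 × 14% = $18,301.87.
Line 2 (1465.82, Farador, 1,661 units, $41,226.02):
Base rate for 1465.82 is 9.5%.
1465.82 has an FTA preferential rate, but origin Farador is not Drenune; base rate stands.
Additional duty on 1465.82 from Farador: +41.6%. Applied ad valorem rate: 9.5% + 41.6% = 51.1%.
Duty = $41,226.02 × 51.1% = $21,066.50.
Line 3 (9390.08, Farador, 2,347 liters, $131,338.12):
Base rate for 9390.08 is 30.5%.
Additional duty on 9390.08 from Farador: +65%. Applied ad valorem rate: 30.5% + 65% = 95.5%.
Duty = $131,338.12 × 95.5% = $125,427.90.
Total = $18,301.87 + $21,066.50 + $125,427.90 = $164,796.27.

$164,796.27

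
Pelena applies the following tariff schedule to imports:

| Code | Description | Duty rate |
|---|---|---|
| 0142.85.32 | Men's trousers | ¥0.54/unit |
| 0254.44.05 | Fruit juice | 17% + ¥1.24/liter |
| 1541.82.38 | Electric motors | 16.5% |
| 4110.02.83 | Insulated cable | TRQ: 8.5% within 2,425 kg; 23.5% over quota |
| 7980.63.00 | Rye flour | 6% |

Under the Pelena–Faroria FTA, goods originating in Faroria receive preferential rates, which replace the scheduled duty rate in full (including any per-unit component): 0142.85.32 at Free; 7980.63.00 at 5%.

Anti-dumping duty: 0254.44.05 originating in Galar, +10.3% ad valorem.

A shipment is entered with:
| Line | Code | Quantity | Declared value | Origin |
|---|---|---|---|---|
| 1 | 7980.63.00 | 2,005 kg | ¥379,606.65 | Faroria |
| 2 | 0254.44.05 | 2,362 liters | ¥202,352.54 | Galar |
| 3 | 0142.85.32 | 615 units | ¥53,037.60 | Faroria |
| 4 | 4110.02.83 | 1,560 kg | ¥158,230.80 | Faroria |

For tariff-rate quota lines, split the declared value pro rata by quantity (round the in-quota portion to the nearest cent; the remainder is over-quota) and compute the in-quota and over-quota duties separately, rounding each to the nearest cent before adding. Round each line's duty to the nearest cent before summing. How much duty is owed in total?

¥90,601.07

Line 1 (7980.63.00, Faroria, 2,005 kg, ¥379,606.65):
Base rate for 7980.63.00 is 6%.
Origin Faroria qualifies under the Pelena–Faroria agreement and 7980.63.00 is covered: preferential rate 5% applies instead.
Duty = ¥379,606.65 × 5% = ¥18,980.33.
Line 2 (0254.44.05, Galar, 2,362 liters, ¥202,352.54):
Base rate for 0254.44.05 is 17% + ¥1.24/liter.
Additional duty on 0254.44.05 from Galar: +10.3%. Applied ad valorem rate: 17% + 10.3% = 27.3%.
Duty = ¥202,352.54 × 27.3% + 2,362 × ¥1.24 = ¥58,171.12.
Line 3 (0142.85.32, Faroria, 615 units, ¥53,037.60):
Base rate for 0142.85.32 is ¥0.54/unit.
Origin Faroria qualifies under the Pelena–Faroria agreement and 0142.85.32 is covered: preferential rate Free applies instead.
Duty = ¥53,037.60 × 0% = ¥0.00.
Line 4 (4110.02.83, Faroria, 1,560 kg, ¥158,230.80):
Code 4110.02.83 is under a tariff-rate quota (threshold 2,425 kg). Quantity 1,560 kg is within the quota, so the in-quota rate 8.5% applies to the full value.
Duty = ¥158,230.80 × 8.5% = ¥13,449.62.
Total = ¥18,980.33 + ¥58,171.12 + ¥0.00 + ¥13,449.62 = ¥90,601.07.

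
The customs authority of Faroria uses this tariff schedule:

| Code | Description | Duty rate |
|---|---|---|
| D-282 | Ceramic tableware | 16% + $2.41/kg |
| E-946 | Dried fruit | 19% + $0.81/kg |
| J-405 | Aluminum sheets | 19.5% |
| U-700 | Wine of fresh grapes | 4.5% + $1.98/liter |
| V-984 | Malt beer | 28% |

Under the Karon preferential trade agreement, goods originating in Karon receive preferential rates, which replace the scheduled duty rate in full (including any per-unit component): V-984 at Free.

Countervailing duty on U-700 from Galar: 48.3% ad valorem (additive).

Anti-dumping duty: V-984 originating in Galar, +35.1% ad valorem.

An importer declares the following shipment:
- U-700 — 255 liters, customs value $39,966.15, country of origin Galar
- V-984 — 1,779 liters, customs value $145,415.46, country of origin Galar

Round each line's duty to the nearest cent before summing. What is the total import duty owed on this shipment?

$113,364.19

Line 1 (U-700, Galar, 255 liters, $39,966.15):
Base rate for U-700 is 4.5% + $1.98/liter.
Additional duty on U-700 from Galar: +48.3%. Applied ad valorem rate: 4.5% + 48.3% = 52.8%.
Duty = $39,966.15 × 52.8% + 255 × $1.98 = $21,607.03.
Line 2 (V-984, Galar, 1,779 liters, $145,415.46):
Base rate for V-984 is 28%.
V-984 has an FTA preferential rate, but origin Galar is not Karon; base rate stands.
Additional duty on V-984 from Galar: +35.1%. Applied ad valorem rate: 28% + 35.1% = 63.1%.
Duty = $145,415.46 × 63.1% = $91,757.16.
Total = $21,607.03 + $91,757.16 = $113,364.19.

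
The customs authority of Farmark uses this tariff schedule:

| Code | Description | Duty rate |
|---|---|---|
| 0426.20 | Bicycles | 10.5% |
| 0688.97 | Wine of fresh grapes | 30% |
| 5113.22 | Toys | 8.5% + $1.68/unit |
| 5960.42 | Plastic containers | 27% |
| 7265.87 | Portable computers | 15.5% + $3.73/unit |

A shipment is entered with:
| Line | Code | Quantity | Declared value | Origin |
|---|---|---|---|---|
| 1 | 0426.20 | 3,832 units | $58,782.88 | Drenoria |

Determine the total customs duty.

Line 1 (0426.20, Drenoria, 3,832 units, $58,782.88):
Base rate for 0426.20 is 10.5%.
Duty = $58,782.88 × 10.5% = $6,172.20.

$6,172.20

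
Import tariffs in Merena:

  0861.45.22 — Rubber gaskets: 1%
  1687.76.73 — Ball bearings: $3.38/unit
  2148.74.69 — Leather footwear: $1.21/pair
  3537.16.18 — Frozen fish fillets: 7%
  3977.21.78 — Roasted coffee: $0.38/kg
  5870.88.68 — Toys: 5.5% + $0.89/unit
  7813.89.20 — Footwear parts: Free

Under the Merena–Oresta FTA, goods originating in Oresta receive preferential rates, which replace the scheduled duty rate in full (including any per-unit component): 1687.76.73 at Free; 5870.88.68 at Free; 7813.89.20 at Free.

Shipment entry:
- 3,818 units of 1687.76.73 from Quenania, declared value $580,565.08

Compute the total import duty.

$12,904.84

Line 1 (1687.76.73, Quenania, 3,818 units, $580,565.08):
Base rate for 1687.76.73 is $3.38/unit.
1687.76.73 has an FTA preferential rate, but origin Quenania is not Oresta; base rate stands.
Duty = 3,818 × $3.38 = $12,904.84.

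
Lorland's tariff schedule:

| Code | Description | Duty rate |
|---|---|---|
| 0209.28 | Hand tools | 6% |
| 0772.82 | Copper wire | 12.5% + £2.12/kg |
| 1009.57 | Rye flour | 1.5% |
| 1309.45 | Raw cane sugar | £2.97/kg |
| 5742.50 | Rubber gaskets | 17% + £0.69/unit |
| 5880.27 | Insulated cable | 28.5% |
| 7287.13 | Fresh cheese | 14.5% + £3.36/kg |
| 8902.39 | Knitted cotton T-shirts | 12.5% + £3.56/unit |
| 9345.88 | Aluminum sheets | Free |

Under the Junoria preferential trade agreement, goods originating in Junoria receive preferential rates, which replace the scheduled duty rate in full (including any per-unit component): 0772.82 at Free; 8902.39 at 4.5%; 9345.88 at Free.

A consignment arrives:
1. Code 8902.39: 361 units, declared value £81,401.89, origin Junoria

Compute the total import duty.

£3,663.09

Line 1 (8902.39, Junoria, 361 units, £81,401.89):
Base rate for 8902.39 is 12.5% + £3.56/unit.
Origin Junoria qualifies under the Lorland–Junoria agreement and 8902.39 is covered: preferential rate 4.5% applies instead.
Duty = £81,401.89 × 4.5% = £3,663.09.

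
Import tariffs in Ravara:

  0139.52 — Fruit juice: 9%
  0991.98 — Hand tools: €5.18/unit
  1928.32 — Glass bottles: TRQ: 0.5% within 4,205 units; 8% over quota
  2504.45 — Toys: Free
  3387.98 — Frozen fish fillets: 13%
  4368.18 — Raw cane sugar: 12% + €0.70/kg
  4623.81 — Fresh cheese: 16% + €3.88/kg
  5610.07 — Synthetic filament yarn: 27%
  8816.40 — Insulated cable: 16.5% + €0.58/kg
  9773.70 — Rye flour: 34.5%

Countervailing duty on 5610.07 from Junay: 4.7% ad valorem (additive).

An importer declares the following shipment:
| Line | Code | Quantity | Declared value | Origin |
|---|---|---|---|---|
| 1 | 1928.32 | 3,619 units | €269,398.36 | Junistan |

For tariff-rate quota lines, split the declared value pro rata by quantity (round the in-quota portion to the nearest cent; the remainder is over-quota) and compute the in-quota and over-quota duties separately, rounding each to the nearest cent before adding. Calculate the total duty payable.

Line 1 (1928.32, Junistan, 3,619 units, €269,398.36):
Code 1928.32 is under a tariff-rate quota (threshold 4,205 units). Quantity 3,619 units is within the quota, so the in-quota rate 0.5% applies to the full value.
Duty = €269,398.36 × 0.5% = €1,346.99.

€1,346.99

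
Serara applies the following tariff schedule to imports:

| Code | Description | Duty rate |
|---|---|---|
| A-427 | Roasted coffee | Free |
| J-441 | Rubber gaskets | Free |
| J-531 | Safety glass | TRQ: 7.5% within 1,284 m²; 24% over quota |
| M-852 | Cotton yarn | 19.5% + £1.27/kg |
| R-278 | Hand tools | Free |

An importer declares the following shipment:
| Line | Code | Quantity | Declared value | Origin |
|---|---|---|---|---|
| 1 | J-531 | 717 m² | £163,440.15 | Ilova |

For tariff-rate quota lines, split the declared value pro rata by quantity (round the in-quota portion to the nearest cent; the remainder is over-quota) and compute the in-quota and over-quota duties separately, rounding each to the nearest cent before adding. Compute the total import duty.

Line 1 (J-531, Ilova, 717 m², £163,440.15):
Code J-531 is under a tariff-rate quota (threshold 1,284 m²). Quantity 717 m² is within the quota, so the in-quota rate 7.5% applies to the full value.
Duty = £163,440.15 × 7.5% = £12,258.01.

£12,258.01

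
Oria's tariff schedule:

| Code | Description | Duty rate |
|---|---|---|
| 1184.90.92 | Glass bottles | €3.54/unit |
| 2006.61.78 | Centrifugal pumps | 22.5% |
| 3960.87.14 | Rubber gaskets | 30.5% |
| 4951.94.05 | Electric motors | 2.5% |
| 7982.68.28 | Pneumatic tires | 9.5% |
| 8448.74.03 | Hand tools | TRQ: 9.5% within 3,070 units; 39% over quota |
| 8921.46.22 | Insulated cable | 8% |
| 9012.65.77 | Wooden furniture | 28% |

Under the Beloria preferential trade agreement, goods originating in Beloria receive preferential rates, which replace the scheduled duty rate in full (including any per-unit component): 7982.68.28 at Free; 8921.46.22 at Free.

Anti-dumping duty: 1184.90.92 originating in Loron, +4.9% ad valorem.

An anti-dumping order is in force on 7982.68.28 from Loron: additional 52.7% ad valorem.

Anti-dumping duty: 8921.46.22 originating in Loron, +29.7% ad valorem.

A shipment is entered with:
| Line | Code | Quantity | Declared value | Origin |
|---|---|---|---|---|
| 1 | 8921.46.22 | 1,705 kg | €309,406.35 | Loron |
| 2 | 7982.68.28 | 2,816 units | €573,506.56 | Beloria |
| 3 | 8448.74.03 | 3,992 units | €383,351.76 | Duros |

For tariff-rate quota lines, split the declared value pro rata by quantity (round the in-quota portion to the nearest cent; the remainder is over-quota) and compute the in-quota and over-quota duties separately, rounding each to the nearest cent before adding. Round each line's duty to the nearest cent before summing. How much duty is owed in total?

Line 1 (8921.46.22, Loron, 1,705 kg, €309,406.35):
Base rate for 8921.46.22 is 8%.
8921.46.22 has an FTA preferential rate, but origin Loron is not Beloria; base rate stands.
Additional duty on 8921.46.22 from Loron: +29.7%. Applied ad valorem rate: 8% + 29.7% = 37.7%.
Duty = €309,406.35 × 37.7% = €116,646.19.
Line 2 (7982.68.28, Beloria, 2,816 units, €573,506.56):
Base rate for 7982.68.28 is 9.5%.
Origin Beloria qualifies under the Oria–Beloria agreement and 7982.68.28 is covered: preferential rate Free applies instead.
The additional-duty order on 7982.68.28 targets Loron, not Beloria; it does not apply.
Duty = €573,506.56 × 0% = €0.00.
Line 3 (8448.74.03, Duros, 3,992 units, €383,351.76):
Code 8448.74.03 is under a tariff-rate quota (threshold 3,070 units). In-quota: 3,070 units at 9.5%; over-quota: 922 units at 39%.
Pro-rata value split: in-quota = €383,351.76 × 3,070/3,992 = €294,812.10; over-quota = €383,351.76 − €294,812.10 = €88,539.66.
In-quota duty = €294,812.10 × 9.5% = €28,007.15. Over-quota duty = €88,539.66 × 39% = €34,530.47.
Line duty = €28,007.15 + €34,530.47 = €62,537.62.
Total = €116,646.19 + €0.00 + €62,537.62 = €179,183.81.

€179,183.81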